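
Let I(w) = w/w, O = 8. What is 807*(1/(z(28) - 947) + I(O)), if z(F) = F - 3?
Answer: 743247/922 ≈ 806.13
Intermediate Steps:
I(w) = 1
z(F) = -3 + F
807*(1/(z(28) - 947) + I(O)) = 807*(1/((-3 + 28) - 947) + 1) = 807*(1/(25 - 947) + 1) = 807*(1/(-922) + 1) = 807*(-1/922 + 1) = 807*(921/922) = 743247/922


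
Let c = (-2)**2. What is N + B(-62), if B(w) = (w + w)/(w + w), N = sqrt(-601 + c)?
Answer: 1 + I*sqrt(597) ≈ 1.0 + 24.434*I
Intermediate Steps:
c = 4
N = I*sqrt(597) (N = sqrt(-601 + 4) = sqrt(-597) = I*sqrt(597) ≈ 24.434*I)
B(w) = 1 (B(w) = (2*w)/((2*w)) = (2*w)*(1/(2*w)) = 1)
N + B(-62) = I*sqrt(597) + 1 = 1 + I*sqrt(597)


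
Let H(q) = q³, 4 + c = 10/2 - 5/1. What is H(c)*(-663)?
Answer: 42432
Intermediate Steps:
c = -4 (c = -4 + (10/2 - 5/1) = -4 + (10*(½) - 5*1) = -4 + (5 - 5) = -4 + 0 = -4)
H(c)*(-663) = (-4)³*(-663) = -64*(-663) = 42432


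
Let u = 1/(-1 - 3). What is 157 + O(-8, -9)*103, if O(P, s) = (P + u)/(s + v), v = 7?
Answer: 4655/8 ≈ 581.88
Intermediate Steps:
u = -¼ (u = 1/(-4) = -¼ ≈ -0.25000)
O(P, s) = (-¼ + P)/(7 + s) (O(P, s) = (P - ¼)/(s + 7) = (-¼ + P)/(7 + s))
157 + O(-8, -9)*103 = 157 + ((-¼ - 8)/(7 - 9))*103 = 157 + (-33/4/(-2))*103 = 157 - ½*(-33/4)*103 = 157 + (33/8)*103 = 157 + 3399/8 = 4655/8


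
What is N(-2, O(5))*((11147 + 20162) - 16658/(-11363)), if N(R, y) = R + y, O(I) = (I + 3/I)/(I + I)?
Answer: -512324388/11363 ≈ -45087.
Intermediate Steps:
O(I) = (I + 3/I)/(2*I) (O(I) = (I + 3/I)/((2*I)) = (I + 3/I)*(1/(2*I)) = (I + 3/I)/(2*I))
N(-2, O(5))*((11147 + 20162) - 16658/(-11363)) = (-2 + (½)*(3 + 5²)/5²)*((11147 + 20162) - 16658/(-11363)) = (-2 + (½)*(1/25)*(3 + 25))*(31309 - 16658*(-1/11363)) = (-2 + (½)*(1/25)*28)*(31309 + 16658/11363) = (-2 + 14/25)*(355780825/11363) = -36/25*355780825/11363 = -512324388/11363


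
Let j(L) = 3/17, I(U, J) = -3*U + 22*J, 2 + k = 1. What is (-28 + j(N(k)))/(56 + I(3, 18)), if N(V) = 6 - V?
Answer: -473/7531 ≈ -0.062807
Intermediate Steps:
k = -1 (k = -2 + 1 = -1)
j(L) = 3/17 (j(L) = 3*(1/17) = 3/17)
(-28 + j(N(k)))/(56 + I(3, 18)) = (-28 + 3/17)/(56 + (-3*3 + 22*18)) = -473/(17*(56 + (-9 + 396))) = -473/(17*(56 + 387)) = -473/17/443 = -473/17*1/443 = -473/7531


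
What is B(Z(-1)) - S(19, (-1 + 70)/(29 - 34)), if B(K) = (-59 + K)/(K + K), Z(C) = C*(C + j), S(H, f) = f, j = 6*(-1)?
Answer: 353/35 ≈ 10.086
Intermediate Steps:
j = -6
Z(C) = C*(-6 + C) (Z(C) = C*(C - 6) = C*(-6 + C))
B(K) = (-59 + K)/(2*K) (B(K) = (-59 + K)/((2*K)) = (-59 + K)*(1/(2*K)) = (-59 + K)/(2*K))
B(Z(-1)) - S(19, (-1 + 70)/(29 - 34)) = (-59 - (-6 - 1))/(2*((-(-6 - 1)))) - (-1 + 70)/(29 - 34) = (-59 - 1*(-7))/(2*((-1*(-7)))) - 69/(-5) = (½)*(-59 + 7)/7 - 69*(-1)/5 = (½)*(⅐)*(-52) - 1*(-69/5) = -26/7 + 69/5 = 353/35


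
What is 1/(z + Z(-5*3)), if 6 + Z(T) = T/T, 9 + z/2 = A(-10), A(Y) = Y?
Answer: -1/43 ≈ -0.023256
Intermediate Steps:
z = -38 (z = -18 + 2*(-10) = -18 - 20 = -38)
Z(T) = -5 (Z(T) = -6 + T/T = -6 + 1 = -5)
1/(z + Z(-5*3)) = 1/(-38 - 5) = 1/(-43) = -1/43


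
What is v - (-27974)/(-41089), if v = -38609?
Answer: -1586433175/41089 ≈ -38610.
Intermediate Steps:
v - (-27974)/(-41089) = -38609 - (-27974)/(-41089) = -38609 - (-27974)*(-1)/41089 = -38609 - 1*27974/41089 = -38609 - 27974/41089 = -1586433175/41089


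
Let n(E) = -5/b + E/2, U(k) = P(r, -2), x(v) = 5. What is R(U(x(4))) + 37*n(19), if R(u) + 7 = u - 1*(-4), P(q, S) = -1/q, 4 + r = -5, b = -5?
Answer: 6941/18 ≈ 385.61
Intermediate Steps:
r = -9 (r = -4 - 5 = -9)
U(k) = 1/9 (U(k) = -1/(-9) = -1*(-1/9) = 1/9)
R(u) = -3 + u (R(u) = -7 + (u - 1*(-4)) = -7 + (u + 4) = -7 + (4 + u) = -3 + u)
n(E) = 1 + E/2 (n(E) = -5/(-5) + E/2 = -5*(-1/5) + E*(1/2) = 1 + E/2)
R(U(x(4))) + 37*n(19) = (-3 + 1/9) + 37*(1 + (1/2)*19) = -26/9 + 37*(1 + 19/2) = -26/9 + 37*(21/2) = -26/9 + 777/2 = 6941/18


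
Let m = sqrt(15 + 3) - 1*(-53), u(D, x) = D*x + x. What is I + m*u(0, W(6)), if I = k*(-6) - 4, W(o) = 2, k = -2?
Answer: 114 + 6*sqrt(2) ≈ 122.49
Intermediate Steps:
u(D, x) = x + D*x
m = 53 + 3*sqrt(2) (m = sqrt(18) + 53 = 3*sqrt(2) + 53 = 53 + 3*sqrt(2) ≈ 57.243)
I = 8 (I = -2*(-6) - 4 = 12 - 4 = 8)
I + m*u(0, W(6)) = 8 + (53 + 3*sqrt(2))*(2*(1 + 0)) = 8 + (53 + 3*sqrt(2))*(2*1) = 8 + (53 + 3*sqrt(2))*2 = 8 + (106 + 6*sqrt(2)) = 114 + 6*sqrt(2)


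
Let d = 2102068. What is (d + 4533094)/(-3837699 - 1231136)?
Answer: -6635162/5068835 ≈ -1.3090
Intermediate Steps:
(d + 4533094)/(-3837699 - 1231136) = (2102068 + 4533094)/(-3837699 - 1231136) = 6635162/(-5068835) = 6635162*(-1/5068835) = -6635162/5068835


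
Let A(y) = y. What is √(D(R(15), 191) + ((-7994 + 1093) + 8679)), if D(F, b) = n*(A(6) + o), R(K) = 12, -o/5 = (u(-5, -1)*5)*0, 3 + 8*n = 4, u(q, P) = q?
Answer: √7115/2 ≈ 42.175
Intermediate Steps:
n = ⅛ (n = -3/8 + (⅛)*4 = -3/8 + ½ = ⅛ ≈ 0.12500)
o = 0 (o = -5*(-5*5)*0 = -(-125)*0 = -5*0 = 0)
D(F, b) = ¾ (D(F, b) = (6 + 0)/8 = (⅛)*6 = ¾)
√(D(R(15), 191) + ((-7994 + 1093) + 8679)) = √(¾ + ((-7994 + 1093) + 8679)) = √(¾ + (-6901 + 8679)) = √(¾ + 1778) = √(7115/4) = √7115/2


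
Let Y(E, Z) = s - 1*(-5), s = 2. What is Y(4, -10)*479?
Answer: 3353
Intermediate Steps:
Y(E, Z) = 7 (Y(E, Z) = 2 - 1*(-5) = 2 + 5 = 7)
Y(4, -10)*479 = 7*479 = 3353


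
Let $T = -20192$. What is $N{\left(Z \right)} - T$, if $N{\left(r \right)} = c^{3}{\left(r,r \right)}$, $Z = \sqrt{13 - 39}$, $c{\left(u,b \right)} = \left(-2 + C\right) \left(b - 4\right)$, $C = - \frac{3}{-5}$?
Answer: $\frac{2438936}{125} - \frac{7546 i \sqrt{26}}{125} \approx 19512.0 - 307.82 i$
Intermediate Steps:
$C = \frac{3}{5}$ ($C = \left(-3\right) \left(- \frac{1}{5}\right) = \frac{3}{5} \approx 0.6$)
$c{\left(u,b \right)} = \frac{28}{5} - \frac{7 b}{5}$ ($c{\left(u,b \right)} = \left(-2 + \frac{3}{5}\right) \left(b - 4\right) = - \frac{7 \left(-4 + b\right)}{5} = \frac{28}{5} - \frac{7 b}{5}$)
$Z = i \sqrt{26}$ ($Z = \sqrt{-26} = i \sqrt{26} \approx 5.099 i$)
$N{\left(r \right)} = \left(\frac{28}{5} - \frac{7 r}{5}\right)^{3}$
$N{\left(Z \right)} - T = - \frac{343 \left(-4 + i \sqrt{26}\right)^{3}}{125} - -20192 = - \frac{343 \left(-4 + i \sqrt{26}\right)^{3}}{125} + 20192 = 20192 - \frac{343 \left(-4 + i \sqrt{26}\right)^{3}}{125}$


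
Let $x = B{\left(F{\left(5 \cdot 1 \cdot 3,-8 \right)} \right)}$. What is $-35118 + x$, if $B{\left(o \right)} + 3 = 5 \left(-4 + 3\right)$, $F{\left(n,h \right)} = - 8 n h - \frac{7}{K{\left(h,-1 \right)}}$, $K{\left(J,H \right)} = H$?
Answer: $-35126$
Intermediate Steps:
$F{\left(n,h \right)} = 7 - 8 h n$ ($F{\left(n,h \right)} = - 8 n h - \frac{7}{-1} = - 8 h n - -7 = - 8 h n + 7 = 7 - 8 h n$)
$B{\left(o \right)} = -8$ ($B{\left(o \right)} = -3 + 5 \left(-4 + 3\right) = -3 + 5 \left(-1\right) = -3 - 5 = -8$)
$x = -8$
$-35118 + x = -35118 - 8 = -35126$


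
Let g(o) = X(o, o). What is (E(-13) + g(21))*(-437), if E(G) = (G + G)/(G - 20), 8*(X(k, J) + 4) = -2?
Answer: 199709/132 ≈ 1512.9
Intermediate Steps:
X(k, J) = -17/4 (X(k, J) = -4 + (1/8)*(-2) = -4 - 1/4 = -17/4)
E(G) = 2*G/(-20 + G) (E(G) = (2*G)/(-20 + G) = 2*G/(-20 + G))
g(o) = -17/4
(E(-13) + g(21))*(-437) = (2*(-13)/(-20 - 13) - 17/4)*(-437) = (2*(-13)/(-33) - 17/4)*(-437) = (2*(-13)*(-1/33) - 17/4)*(-437) = (26/33 - 17/4)*(-437) = -457/132*(-437) = 199709/132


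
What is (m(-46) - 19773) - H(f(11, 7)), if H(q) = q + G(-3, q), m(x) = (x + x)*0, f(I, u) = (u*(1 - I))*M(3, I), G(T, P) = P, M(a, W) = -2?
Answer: -20053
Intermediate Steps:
f(I, u) = -2*u*(1 - I) (f(I, u) = (u*(1 - I))*(-2) = -2*u*(1 - I))
m(x) = 0 (m(x) = (2*x)*0 = 0)
H(q) = 2*q (H(q) = q + q = 2*q)
(m(-46) - 19773) - H(f(11, 7)) = (0 - 19773) - 2*2*7*(-1 + 11) = -19773 - 2*2*7*10 = -19773 - 2*140 = -19773 - 1*280 = -19773 - 280 = -20053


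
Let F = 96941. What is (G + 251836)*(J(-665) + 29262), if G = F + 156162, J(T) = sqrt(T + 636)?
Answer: 14775525018 + 504939*I*sqrt(29) ≈ 1.4776e+10 + 2.7192e+6*I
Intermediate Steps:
J(T) = sqrt(636 + T)
G = 253103 (G = 96941 + 156162 = 253103)
(G + 251836)*(J(-665) + 29262) = (253103 + 251836)*(sqrt(636 - 665) + 29262) = 504939*(sqrt(-29) + 29262) = 504939*(I*sqrt(29) + 29262) = 504939*(29262 + I*sqrt(29)) = 14775525018 + 504939*I*sqrt(29)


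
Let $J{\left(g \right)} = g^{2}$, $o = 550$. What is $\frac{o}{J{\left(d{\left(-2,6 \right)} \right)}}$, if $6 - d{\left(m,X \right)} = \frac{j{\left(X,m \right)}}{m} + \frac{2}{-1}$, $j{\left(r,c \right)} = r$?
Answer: $\frac{50}{11} \approx 4.5455$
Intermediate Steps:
$d{\left(m,X \right)} = 8 - \frac{X}{m}$ ($d{\left(m,X \right)} = 6 - \left(\frac{X}{m} + \frac{2}{-1}\right) = 6 - \left(\frac{X}{m} + 2 \left(-1\right)\right) = 6 - \left(\frac{X}{m} - 2\right) = 6 - \left(-2 + \frac{X}{m}\right) = 8 - \frac{X}{m}$)
$\frac{o}{J{\left(d{\left(-2,6 \right)} \right)}} = \frac{550}{\left(8 - \frac{6}{-2}\right)^{2}} = \frac{550}{\left(8 - 6 \left(- \frac{1}{2}\right)\right)^{2}} = \frac{550}{\left(8 + 3\right)^{2}} = \frac{550}{11^{2}} = \frac{550}{121} = 550 \cdot \frac{1}{121} = \frac{50}{11}$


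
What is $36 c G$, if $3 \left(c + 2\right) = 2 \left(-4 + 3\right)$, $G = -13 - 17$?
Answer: $2880$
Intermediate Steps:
$G = -30$
$c = - \frac{8}{3}$ ($c = -2 + \frac{2 \left(-4 + 3\right)}{3} = -2 + \frac{2 \left(-1\right)}{3} = -2 + \frac{1}{3} \left(-2\right) = -2 - \frac{2}{3} = - \frac{8}{3} \approx -2.6667$)
$36 c G = 36 \left(- \frac{8}{3}\right) \left(-30\right) = \left(-96\right) \left(-30\right) = 2880$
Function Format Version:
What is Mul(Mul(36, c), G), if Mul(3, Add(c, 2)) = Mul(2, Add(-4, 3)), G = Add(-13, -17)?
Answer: 2880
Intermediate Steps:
G = -30
c = Rational(-8, 3) (c = Add(-2, Mul(Rational(1, 3), Mul(2, Add(-4, 3)))) = Add(-2, Mul(Rational(1, 3), Mul(2, -1))) = Add(-2, Mul(Rational(1, 3), -2)) = Add(-2, Rational(-2, 3)) = Rational(-8, 3) ≈ -2.6667)
Mul(Mul(36, c), G) = Mul(Mul(36, Rational(-8, 3)), -30) = Mul(-96, -30) = 2880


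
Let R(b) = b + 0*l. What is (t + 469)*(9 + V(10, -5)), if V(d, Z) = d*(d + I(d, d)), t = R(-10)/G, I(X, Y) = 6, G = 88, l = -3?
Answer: 3486639/44 ≈ 79242.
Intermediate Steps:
R(b) = b (R(b) = b + 0*(-3) = b + 0 = b)
t = -5/44 (t = -10/88 = -10*1/88 = -5/44 ≈ -0.11364)
V(d, Z) = d*(6 + d) (V(d, Z) = d*(d + 6) = d*(6 + d))
(t + 469)*(9 + V(10, -5)) = (-5/44 + 469)*(9 + 10*(6 + 10)) = 20631*(9 + 10*16)/44 = 20631*(9 + 160)/44 = (20631/44)*169 = 3486639/44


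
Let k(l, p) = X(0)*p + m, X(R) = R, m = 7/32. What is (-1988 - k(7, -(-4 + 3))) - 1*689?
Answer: -85671/32 ≈ -2677.2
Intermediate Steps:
m = 7/32 (m = 7*(1/32) = 7/32 ≈ 0.21875)
k(l, p) = 7/32 (k(l, p) = 0*p + 7/32 = 0 + 7/32 = 7/32)
(-1988 - k(7, -(-4 + 3))) - 1*689 = (-1988 - 1*7/32) - 1*689 = (-1988 - 7/32) - 689 = -63623/32 - 689 = -85671/32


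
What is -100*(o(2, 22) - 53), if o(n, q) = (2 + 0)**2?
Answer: 4900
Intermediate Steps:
o(n, q) = 4 (o(n, q) = 2**2 = 4)
-100*(o(2, 22) - 53) = -100*(4 - 53) = -100*(-49) = 4900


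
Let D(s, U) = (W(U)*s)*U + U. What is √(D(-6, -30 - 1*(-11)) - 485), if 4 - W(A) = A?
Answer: √2118 ≈ 46.022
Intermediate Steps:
W(A) = 4 - A
D(s, U) = U + U*s*(4 - U) (D(s, U) = ((4 - U)*s)*U + U = (s*(4 - U))*U + U = U*s*(4 - U) + U = U + U*s*(4 - U))
√(D(-6, -30 - 1*(-11)) - 485) = √(-(-30 - 1*(-11))*(-1 - 6*(-4 + (-30 - 1*(-11)))) - 485) = √(-(-30 + 11)*(-1 - 6*(-4 + (-30 + 11))) - 485) = √(-1*(-19)*(-1 - 6*(-4 - 19)) - 485) = √(-1*(-19)*(-1 - 6*(-23)) - 485) = √(-1*(-19)*(-1 + 138) - 485) = √(-1*(-19)*137 - 485) = √(2603 - 485) = √2118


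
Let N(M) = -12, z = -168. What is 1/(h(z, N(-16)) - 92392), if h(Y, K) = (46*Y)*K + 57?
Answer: 1/401 ≈ 0.0024938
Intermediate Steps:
h(Y, K) = 57 + 46*K*Y (h(Y, K) = 46*K*Y + 57 = 57 + 46*K*Y)
1/(h(z, N(-16)) - 92392) = 1/((57 + 46*(-12)*(-168)) - 92392) = 1/((57 + 92736) - 92392) = 1/(92793 - 92392) = 1/401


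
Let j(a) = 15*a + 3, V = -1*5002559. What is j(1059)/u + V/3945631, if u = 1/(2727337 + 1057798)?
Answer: 237283244366496721/3945631 ≈ 6.0138e+10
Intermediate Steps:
V = -5002559
j(a) = 3 + 15*a
u = 1/3785135 ≈ 2.6419e-7
j(1059)/u + V/3945631 = (3 + 15*1059)/(1/3785135) - 5002559/3945631 = (3 + 15885)*3785135 - 5002559*1/3945631 = 15888*3785135 - 5002559/3945631 = 60138224880 - 5002559/3945631 = 237283244366496721/3945631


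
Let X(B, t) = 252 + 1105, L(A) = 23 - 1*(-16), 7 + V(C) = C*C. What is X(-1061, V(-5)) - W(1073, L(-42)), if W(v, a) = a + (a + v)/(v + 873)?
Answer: 9222/7 ≈ 1317.4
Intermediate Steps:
V(C) = -7 + C² (V(C) = -7 + C*C = -7 + C²)
L(A) = 39 (L(A) = 23 + 16 = 39)
W(v, a) = a + (a + v)/(873 + v)
X(B, t) = 1357
X(-1061, V(-5)) - W(1073, L(-42)) = 1357 - (1073 + 874*39 + 39*1073)/(873 + 1073) = 1357 - (1073 + 34086 + 41847)/1946 = 1357 - 77006/1946 = 1357 - 1*277/7 = 1357 - 277/7 = 9222/7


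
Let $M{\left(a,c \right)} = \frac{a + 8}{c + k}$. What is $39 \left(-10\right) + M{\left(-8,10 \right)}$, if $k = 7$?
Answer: $-390$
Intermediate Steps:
$M{\left(a,c \right)} = \frac{8 + a}{7 + c}$ ($M{\left(a,c \right)} = \frac{a + 8}{c + 7} = \frac{8 + a}{7 + c}$)
$39 \left(-10\right) + M{\left(-8,10 \right)} = 39 \left(-10\right) + \frac{8 - 8}{7 + 10} = -390 + \frac{1}{17} \cdot 0 = -390 + 0 = -390$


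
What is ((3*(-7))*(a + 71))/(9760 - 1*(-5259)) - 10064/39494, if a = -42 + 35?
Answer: -102115576/296580193 ≈ -0.34431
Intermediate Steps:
a = -7
((3*(-7))*(a + 71))/(9760 - 1*(-5259)) - 10064/39494 = ((3*(-7))*(-7 + 71))/(9760 - 1*(-5259)) - 10064/39494 = (-21*64)/(9760 + 5259) - 10064*1/39494 = -1344/15019 - 5032/19747 = -102115576/296580193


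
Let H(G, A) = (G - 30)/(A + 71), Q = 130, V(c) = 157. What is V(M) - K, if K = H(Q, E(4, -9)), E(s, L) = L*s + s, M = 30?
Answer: 6023/39 ≈ 154.44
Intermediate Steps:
E(s, L) = s + L*s
H(G, A) = (-30 + G)/(71 + A)
K = 100/39 (K = (-30 + 130)/(71 + 4*(1 - 9)) = 100/(71 + 4*(-8)) = 100/(71 - 32) = 100/39 ≈ 2.5641)
V(M) - K = 157 - 1*100/39 = 157 - 100/39 = 6023/39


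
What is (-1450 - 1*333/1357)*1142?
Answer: -2247436586/1357 ≈ -1.6562e+6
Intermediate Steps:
(-1450 - 1*333/1357)*1142 = (-1450 - 333*1/1357)*1142 = (-1450 - 333/1357)*1142 = -1967983/1357*1142 = -2247436586/1357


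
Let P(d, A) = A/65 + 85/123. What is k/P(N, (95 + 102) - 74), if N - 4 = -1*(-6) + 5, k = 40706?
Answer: 162722235/10327 ≈ 15757.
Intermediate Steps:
N = 15 (N = 4 + (-1*(-6) + 5) = 4 + (6 + 5) = 4 + 11 = 15)
P(d, A) = 85/123 + A/65 (P(d, A) = A*(1/65) + 85*(1/123) = A/65 + 85/123 = 85/123 + A/65)
k/P(N, (95 + 102) - 74) = 40706/(85/123 + ((95 + 102) - 74)/65) = 40706/(85/123 + (197 - 74)/65) = 40706/(85/123 + (1/65)*123) = 40706/(85/123 + 123/65) = 40706/(20654/7995) = 40706*(7995/20654) = 162722235/10327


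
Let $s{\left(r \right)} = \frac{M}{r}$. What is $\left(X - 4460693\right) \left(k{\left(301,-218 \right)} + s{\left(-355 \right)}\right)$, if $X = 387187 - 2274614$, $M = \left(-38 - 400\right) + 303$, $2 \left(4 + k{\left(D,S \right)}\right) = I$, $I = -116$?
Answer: $\frac{27773025000}{71} \approx 3.9117 \cdot 10^{8}$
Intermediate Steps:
$k{\left(D,S \right)} = -62$ ($k{\left(D,S \right)} = -4 + \frac{1}{2} \left(-116\right) = -4 - 58 = -62$)
$M = -135$ ($M = -438 + 303 = -135$)
$X = -1887427$ ($X = 387187 - 2274614 = -1887427$)
$s{\left(r \right)} = - \frac{135}{r}$
$\left(X - 4460693\right) \left(k{\left(301,-218 \right)} + s{\left(-355 \right)}\right) = \left(-1887427 - 4460693\right) \left(-62 - \frac{135}{-355}\right) = - 6348120 \left(-62 - - \frac{27}{71}\right) = - 6348120 \left(-62 + \frac{27}{71}\right) = \left(-6348120\right) \left(- \frac{4375}{71}\right) = \frac{27773025000}{71}$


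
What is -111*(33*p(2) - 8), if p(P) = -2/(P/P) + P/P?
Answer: 4551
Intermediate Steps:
p(P) = -1 (p(P) = -2/1 + 1 = -2*1 + 1 = -2 + 1 = -1)
-111*(33*p(2) - 8) = -111*(33*(-1) - 8) = -111*(-33 - 8) = -111*(-41) = 4551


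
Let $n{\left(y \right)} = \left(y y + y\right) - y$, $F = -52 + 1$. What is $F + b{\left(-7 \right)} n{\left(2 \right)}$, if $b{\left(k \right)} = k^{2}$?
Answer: $145$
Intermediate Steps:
$F = -51$
$n{\left(y \right)} = y^{2}$ ($n{\left(y \right)} = \left(y^{2} + y\right) - y = \left(y + y^{2}\right) - y = y^{2}$)
$F + b{\left(-7 \right)} n{\left(2 \right)} = -51 + \left(-7\right)^{2} \cdot 2^{2} = -51 + 49 \cdot 4 = -51 + 196 = 145$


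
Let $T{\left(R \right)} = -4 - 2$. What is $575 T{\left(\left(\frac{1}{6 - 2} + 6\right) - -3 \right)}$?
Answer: $-3450$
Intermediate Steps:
$T{\left(R \right)} = -6$ ($T{\left(R \right)} = -4 - 2 = -6$)
$575 T{\left(\left(\frac{1}{6 - 2} + 6\right) - -3 \right)} = 575 \left(-6\right) = -3450$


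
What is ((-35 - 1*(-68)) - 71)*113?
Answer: -4294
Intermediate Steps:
((-35 - 1*(-68)) - 71)*113 = ((-35 + 68) - 71)*113 = (33 - 71)*113 = -38*113 = -4294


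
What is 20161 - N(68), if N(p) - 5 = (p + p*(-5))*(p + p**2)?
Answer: 1296380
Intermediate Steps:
N(p) = 5 - 4*p*(p + p**2) (N(p) = 5 + (p + p*(-5))*(p + p**2) = 5 + (p - 5*p)*(p + p**2) = 5 + (-4*p)*(p + p**2) = 5 - 4*p*(p + p**2))
20161 - N(68) = 20161 - (5 - 4*68**2 - 4*68**3) = 20161 - (5 - 4*4624 - 4*314432) = 20161 - (5 - 18496 - 1257728) = 20161 - 1*(-1276219) = 20161 + 1276219 = 1296380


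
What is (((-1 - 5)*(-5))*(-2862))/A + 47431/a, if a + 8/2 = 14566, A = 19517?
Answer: -324582493/284206554 ≈ -1.1421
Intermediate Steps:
a = 14562 (a = -4 + 14566 = 14562)
(((-1 - 5)*(-5))*(-2862))/A + 47431/a = (((-1 - 5)*(-5))*(-2862))/19517 + 47431/14562 = (-6*(-5)*(-2862))*(1/19517) + 47431*(1/14562) = (30*(-2862))*(1/19517) + 47431/14562 = -85860*1/19517 + 47431/14562 = -85860/19517 + 47431/14562 = -324582493/284206554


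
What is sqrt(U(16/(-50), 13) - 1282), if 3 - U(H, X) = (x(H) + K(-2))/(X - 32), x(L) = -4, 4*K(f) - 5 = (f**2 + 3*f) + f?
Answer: I*sqrt(1847161)/38 ≈ 35.766*I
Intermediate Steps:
K(f) = 5/4 + f + f**2/4 (K(f) = 5/4 + ((f**2 + 3*f) + f)/4 = 5/4 + (f**2 + 4*f)/4 = 5/4 + (f + f**2/4) = 5/4 + f + f**2/4)
U(H, X) = 3 + 15/(4*(-32 + X)) (U(H, X) = 3 - (-4 + (5/4 - 2 + (1/4)*(-2)**2))/(X - 32) = 3 - (-4 + (5/4 - 2 + (1/4)*4))/(-32 + X) = 3 - (-4 + (5/4 - 2 + 1))/(-32 + X) = 3 - (-4 + 1/4)/(-32 + X) = 3 - (-15)/(4*(-32 + X)) = 3 + 15/(4*(-32 + X)))
sqrt(U(16/(-50), 13) - 1282) = sqrt(3*(-123 + 4*13)/(4*(-32 + 13)) - 1282) = sqrt((3/4)*(-123 + 52)/(-19) - 1282) = sqrt((3/4)*(-1/19)*(-71) - 1282) = sqrt(213/76 - 1282) = sqrt(-97219/76) = I*sqrt(1847161)/38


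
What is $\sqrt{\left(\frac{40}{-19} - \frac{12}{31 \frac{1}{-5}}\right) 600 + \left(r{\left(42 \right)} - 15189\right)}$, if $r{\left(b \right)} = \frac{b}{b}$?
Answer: $\frac{2 i \sqrt{1326094037}}{589} \approx 123.65 i$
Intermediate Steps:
$r{\left(b \right)} = 1$
$\sqrt{\left(\frac{40}{-19} - \frac{12}{31 \frac{1}{-5}}\right) 600 + \left(r{\left(42 \right)} - 15189\right)} = \sqrt{\left(\frac{40}{-19} - \frac{12}{31 \frac{1}{-5}}\right) 600 + \left(1 - 15189\right)} = \sqrt{\left(40 \left(- \frac{1}{19}\right) - \frac{12}{31 \left(- \frac{1}{5}\right)}\right) 600 - 15188} = \sqrt{\left(- \frac{40}{19} - \frac{12}{- \frac{31}{5}}\right) 600 - 15188} = \sqrt{\left(- \frac{40}{19} - - \frac{60}{31}\right) 600 - 15188} = \sqrt{\left(- \frac{40}{19} + \frac{60}{31}\right) 600 - 15188} = \sqrt{\left(- \frac{100}{589}\right) 600 - 15188} = \sqrt{- \frac{60000}{589} - 15188} = \sqrt{- \frac{9005732}{589}} = \frac{2 i \sqrt{1326094037}}{589}$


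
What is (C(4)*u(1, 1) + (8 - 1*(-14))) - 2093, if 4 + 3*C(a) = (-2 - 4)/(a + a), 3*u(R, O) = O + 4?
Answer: -74651/36 ≈ -2073.6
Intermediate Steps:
u(R, O) = 4/3 + O/3 (u(R, O) = (O + 4)/3 = (4 + O)/3 = 4/3 + O/3)
C(a) = -4/3 - 1/a (C(a) = -4/3 + ((-2 - 4)/(a + a))/3 = -4/3 + (-6*1/(2*a))/3 = -4/3 + (-3/a)/3 = -4/3 - 1/a)
(C(4)*u(1, 1) + (8 - 1*(-14))) - 2093 = ((-4/3 - 1/4)*(4/3 + (⅓)*1) + (8 - 1*(-14))) - 2093 = ((-4/3 - 1*¼)*(4/3 + ⅓) + (8 + 14)) - 2093 = ((-4/3 - ¼)*(5/3) + 22) - 2093 = (-19/12*5/3 + 22) - 2093 = (-95/36 + 22) - 2093 = 697/36 - 2093 = -74651/36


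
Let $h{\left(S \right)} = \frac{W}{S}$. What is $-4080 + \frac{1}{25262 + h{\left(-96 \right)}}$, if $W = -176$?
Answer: $- \frac{618458634}{151583} \approx -4080.0$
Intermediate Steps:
$h{\left(S \right)} = - \frac{176}{S}$
$-4080 + \frac{1}{25262 + h{\left(-96 \right)}} = -4080 + \frac{1}{25262 - \frac{176}{-96}} = -4080 + \frac{1}{25262 - - \frac{11}{6}} = -4080 + \frac{1}{25262 + \frac{11}{6}} = -4080 + \frac{1}{\frac{151583}{6}} = -4080 + \frac{6}{151583} = - \frac{618458634}{151583}$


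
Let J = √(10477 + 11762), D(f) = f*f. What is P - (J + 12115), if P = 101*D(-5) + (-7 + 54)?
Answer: -9543 - 3*√2471 ≈ -9692.1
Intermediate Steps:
D(f) = f²
J = 3*√2471 (J = √22239 = 3*√2471 ≈ 149.13)
P = 2572 (P = 101*(-5)² + (-7 + 54) = 101*25 + 47 = 2525 + 47 = 2572)
P - (J + 12115) = 2572 - (3*√2471 + 12115) = 2572 - (12115 + 3*√2471) = 2572 + (-12115 - 3*√2471) = -9543 - 3*√2471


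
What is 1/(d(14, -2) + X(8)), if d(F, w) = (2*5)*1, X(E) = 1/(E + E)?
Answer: 16/161 ≈ 0.099379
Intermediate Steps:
X(E) = 1/(2*E)
d(F, w) = 10 (d(F, w) = 10*1 = 10)
1/(d(14, -2) + X(8)) = 1/(10 + (½)/8) = 1/(10 + (½)*(⅛)) = 1/(10 + 1/16) = 1/(161/16) = 16/161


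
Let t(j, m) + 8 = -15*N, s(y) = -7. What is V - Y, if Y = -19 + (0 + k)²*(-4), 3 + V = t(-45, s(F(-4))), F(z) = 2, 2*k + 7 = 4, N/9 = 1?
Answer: -118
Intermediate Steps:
N = 9 (N = 9*1 = 9)
k = -3/2 (k = -7/2 + (½)*4 = -7/2 + 2 = -3/2 ≈ -1.5000)
t(j, m) = -143 (t(j, m) = -8 - 15*9 = -8 - 135 = -143)
V = -146 (V = -3 - 143 = -146)
Y = -28 (Y = -19 + (0 - 3/2)²*(-4) = -19 + (-3/2)²*(-4) = -19 + (9/4)*(-4) = -19 - 9 = -28)
V - Y = -146 - 1*(-28) = -146 + 28 = -118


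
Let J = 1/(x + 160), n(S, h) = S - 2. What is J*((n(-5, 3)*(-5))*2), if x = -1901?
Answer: -70/1741 ≈ -0.040207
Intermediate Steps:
n(S, h) = -2 + S
J = -1/1741 (J = 1/(-1901 + 160) = 1/(-1741) = -1/1741 ≈ -0.00057438)
J*((n(-5, 3)*(-5))*2) = -(-2 - 5)*(-5)*2/1741 = -(-7*(-5))*2/1741 = -35*2/1741 = -1/1741*70 = -70/1741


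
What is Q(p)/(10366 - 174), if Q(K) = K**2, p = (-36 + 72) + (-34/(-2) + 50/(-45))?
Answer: 218089/825552 ≈ 0.26417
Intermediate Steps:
p = 467/9 (p = 36 + (-34*(-1/2) + 50*(-1/45)) = 36 + (17 - 10/9) = 36 + 143/9 = 467/9 ≈ 51.889)
Q(p)/(10366 - 174) = (467/9)**2/(10366 - 174) = (218089/81)/10192 = (218089/81)*(1/10192) = 218089/825552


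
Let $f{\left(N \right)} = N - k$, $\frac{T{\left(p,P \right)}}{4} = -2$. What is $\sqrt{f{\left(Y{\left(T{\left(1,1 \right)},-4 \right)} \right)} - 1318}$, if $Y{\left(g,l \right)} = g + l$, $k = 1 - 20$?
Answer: $i \sqrt{1311} \approx 36.208 i$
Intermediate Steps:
$T{\left(p,P \right)} = -8$ ($T{\left(p,P \right)} = 4 \left(-2\right) = -8$)
$k = -19$ ($k = 1 - 20 = -19$)
$f{\left(N \right)} = 19 + N$ ($f{\left(N \right)} = N - -19 = N + 19 = 19 + N$)
$\sqrt{f{\left(Y{\left(T{\left(1,1 \right)},-4 \right)} \right)} - 1318} = \sqrt{\left(19 - 12\right) - 1318} = \sqrt{7 - 1318} = \sqrt{-1311} = i \sqrt{1311}$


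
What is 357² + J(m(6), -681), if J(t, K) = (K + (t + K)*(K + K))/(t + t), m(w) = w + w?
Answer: 1323091/8 ≈ 1.6539e+5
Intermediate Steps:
m(w) = 2*w
J(t, K) = (K + 2*K*(K + t))/(2*t) (J(t, K) = (K + (K + t)*(2*K))/((2*t)) = (K + 2*K*(K + t))*(1/(2*t)) = (K + 2*K*(K + t))/(2*t))
357² + J(m(6), -681) = 357² + (-681 + (-681)²/((2*6)) + (½)*(-681)/(2*6)) = 127449 + (-681 + 463761/12 + (½)*(-681)/12) = 127449 + (-681 + 463761*(1/12) + (½)*(-681)*(1/12)) = 127449 + (-681 + 154587/4 - 227/8) = 127449 + 303499/8 = 1323091/8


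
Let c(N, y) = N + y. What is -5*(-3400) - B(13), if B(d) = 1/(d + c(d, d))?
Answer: 662999/39 ≈ 17000.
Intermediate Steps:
B(d) = 1/(3*d) (B(d) = 1/(d + (d + d)) = 1/(d + 2*d) = 1/(3*d))
-5*(-3400) - B(13) = -5*(-3400) - 1/(3*13) = 17000 - 1/(3*13) = 17000 - 1*1/39 = 17000 - 1/39 = 662999/39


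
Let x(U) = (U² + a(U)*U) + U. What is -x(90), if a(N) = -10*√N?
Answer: -8190 + 2700*√10 ≈ 348.15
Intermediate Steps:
x(U) = U + U² - 10*U^(3/2) (x(U) = (U² + (-10*√U)*U) + U = (U² - 10*U^(3/2)) + U = U + U² - 10*U^(3/2))
-x(90) = -90*(1 + 90 - 30*√10) = -90*(91 - 30*√10) = -(8190 - 2700*√10) = -8190 + 2700*√10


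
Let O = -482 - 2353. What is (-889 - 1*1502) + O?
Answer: -5226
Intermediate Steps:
O = -2835
(-889 - 1*1502) + O = (-889 - 1*1502) - 2835 = (-889 - 1502) - 2835 = -2391 - 2835 = -5226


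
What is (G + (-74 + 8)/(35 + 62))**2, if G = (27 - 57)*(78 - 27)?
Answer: 22045122576/9409 ≈ 2.3430e+6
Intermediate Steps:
G = -1530 (G = -30*51 = -1530)
(G + (-74 + 8)/(35 + 62))**2 = (-1530 + (-74 + 8)/(35 + 62))**2 = (-1530 - 66/97)**2 = (-148476/97)**2 = 22045122576/9409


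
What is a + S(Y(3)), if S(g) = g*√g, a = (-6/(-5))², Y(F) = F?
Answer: 36/25 + 3*√3 ≈ 6.6362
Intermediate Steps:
a = 36/25 (a = (-6*(-⅕))² = (6/5)² = 36/25 ≈ 1.4400)
S(g) = g^(3/2)
a + S(Y(3)) = 36/25 + 3^(3/2) = 36/25 + 3*√3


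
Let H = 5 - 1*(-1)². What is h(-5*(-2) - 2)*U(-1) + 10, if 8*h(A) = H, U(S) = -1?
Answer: 19/2 ≈ 9.5000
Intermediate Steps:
H = 4 (H = 5 - 1*1 = 5 - 1 = 4)
h(A) = ½ (h(A) = (⅛)*4 = ½)
h(-5*(-2) - 2)*U(-1) + 10 = (½)*(-1) + 10 = -½ + 10 = 19/2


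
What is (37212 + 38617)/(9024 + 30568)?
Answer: 75829/39592 ≈ 1.9153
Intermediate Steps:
(37212 + 38617)/(9024 + 30568) = 75829/39592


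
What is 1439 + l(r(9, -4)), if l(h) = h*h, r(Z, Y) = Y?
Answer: 1455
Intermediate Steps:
l(h) = h**2
1439 + l(r(9, -4)) = 1439 + (-4)**2 = 1439 + 16 = 1455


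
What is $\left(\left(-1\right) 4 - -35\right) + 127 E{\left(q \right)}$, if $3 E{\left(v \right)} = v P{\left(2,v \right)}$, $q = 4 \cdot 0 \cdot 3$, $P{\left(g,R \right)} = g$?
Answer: $31$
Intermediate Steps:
$q = 0$ ($q = 0 \cdot 3 = 0$)
$E{\left(v \right)} = \frac{2 v}{3}$ ($E{\left(v \right)} = \frac{v 2}{3} = \frac{2 v}{3}$)
$\left(\left(-1\right) 4 - -35\right) + 127 E{\left(q \right)} = \left(\left(-1\right) 4 - -35\right) + 127 \cdot \frac{2}{3} \cdot 0 = \left(-4 + 35\right) + 127 \cdot 0 = 31 + 0 = 31$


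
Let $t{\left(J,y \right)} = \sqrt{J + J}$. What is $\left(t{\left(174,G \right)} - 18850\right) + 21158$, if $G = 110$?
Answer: $2308 + 2 \sqrt{87} \approx 2326.7$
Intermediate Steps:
$t{\left(J,y \right)} = \sqrt{2} \sqrt{J}$ ($t{\left(J,y \right)} = \sqrt{2 J} = \sqrt{2} \sqrt{J}$)
$\left(t{\left(174,G \right)} - 18850\right) + 21158 = \left(\sqrt{2} \sqrt{174} - 18850\right) + 21158 = \left(2 \sqrt{87} - 18850\right) + 21158 = \left(-18850 + 2 \sqrt{87}\right) + 21158 = 2308 + 2 \sqrt{87}$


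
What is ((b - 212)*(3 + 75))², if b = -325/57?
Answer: 104092697956/361 ≈ 2.8835e+8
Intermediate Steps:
b = -325/57 (b = -325*1/57 = -325/57 ≈ -5.7018)
((b - 212)*(3 + 75))² = ((-325/57 - 212)*(3 + 75))² = (-12409/57*78)² = (-322634/19)² = 104092697956/361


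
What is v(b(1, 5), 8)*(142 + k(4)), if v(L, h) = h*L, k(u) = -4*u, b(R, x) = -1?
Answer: -1008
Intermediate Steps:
v(L, h) = L*h
v(b(1, 5), 8)*(142 + k(4)) = (-1*8)*(142 - 4*4) = -8*(142 - 16) = -8*126 = -1008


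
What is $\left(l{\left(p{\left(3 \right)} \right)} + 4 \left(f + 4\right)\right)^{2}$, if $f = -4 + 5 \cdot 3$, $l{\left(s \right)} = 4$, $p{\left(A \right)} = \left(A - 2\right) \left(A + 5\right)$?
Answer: $4096$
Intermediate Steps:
$p{\left(A \right)} = \left(-2 + A\right) \left(5 + A\right)$
$f = 11$ ($f = -4 + 15 = 11$)
$\left(l{\left(p{\left(3 \right)} \right)} + 4 \left(f + 4\right)\right)^{2} = \left(4 + 4 \left(11 + 4\right)\right)^{2} = \left(4 + 4 \cdot 15\right)^{2} = \left(4 + 60\right)^{2} = 64^{2} = 4096$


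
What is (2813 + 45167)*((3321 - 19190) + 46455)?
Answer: 1467516280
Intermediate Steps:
(2813 + 45167)*((3321 - 19190) + 46455) = 47980*(-15869 + 46455) = 47980*30586 = 1467516280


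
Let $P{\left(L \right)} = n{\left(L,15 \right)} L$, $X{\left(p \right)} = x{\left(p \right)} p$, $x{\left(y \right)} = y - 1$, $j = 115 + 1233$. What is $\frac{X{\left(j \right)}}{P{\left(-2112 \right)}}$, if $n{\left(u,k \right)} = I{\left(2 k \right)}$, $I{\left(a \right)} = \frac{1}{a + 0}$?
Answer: $- \frac{2269695}{88} \approx -25792.0$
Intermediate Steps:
$j = 1348$
$x{\left(y \right)} = -1 + y$
$I{\left(a \right)} = \frac{1}{a}$
$X{\left(p \right)} = p \left(-1 + p\right)$ ($X{\left(p \right)} = \left(-1 + p\right) p = p \left(-1 + p\right)$)
$n{\left(u,k \right)} = \frac{1}{2 k}$
$P{\left(L \right)} = \frac{L}{30}$ ($P{\left(L \right)} = \frac{1}{2 \cdot 15} L = \frac{1}{2} \cdot \frac{1}{15} L = \frac{L}{30}$)
$\frac{X{\left(j \right)}}{P{\left(-2112 \right)}} = \frac{1348 \left(-1 + 1348\right)}{\frac{1}{30} \left(-2112\right)} = \frac{1348 \cdot 1347}{- \frac{352}{5}} = 1815756 \left(- \frac{5}{352}\right) = - \frac{2269695}{88}$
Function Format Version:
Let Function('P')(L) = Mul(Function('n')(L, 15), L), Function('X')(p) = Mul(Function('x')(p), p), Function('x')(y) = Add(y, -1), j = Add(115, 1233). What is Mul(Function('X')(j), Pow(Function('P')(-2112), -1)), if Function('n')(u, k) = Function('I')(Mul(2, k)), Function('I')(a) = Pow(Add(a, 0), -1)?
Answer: Rational(-2269695, 88) ≈ -25792.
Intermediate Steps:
j = 1348
Function('x')(y) = Add(-1, y)
Function('I')(a) = Pow(a, -1)
Function('X')(p) = Mul(p, Add(-1, p)) (Function('X')(p) = Mul(Add(-1, p), p) = Mul(p, Add(-1, p)))
Function('n')(u, k) = Mul(Rational(1, 2), Pow(k, -1)) (Function('n')(u, k) = Pow(Mul(2, k), -1) = Mul(Rational(1, 2), Pow(k, -1)))
Function('P')(L) = Mul(Rational(1, 30), L) (Function('P')(L) = Mul(Mul(Rational(1, 2), Pow(15, -1)), L) = Mul(Mul(Rational(1, 2), Rational(1, 15)), L) = Mul(Rational(1, 30), L))
Mul(Function('X')(j), Pow(Function('P')(-2112), -1)) = Mul(Mul(1348, Add(-1, 1348)), Pow(Mul(Rational(1, 30), -2112), -1)) = Mul(Mul(1348, 1347), Pow(Rational(-352, 5), -1)) = Mul(1815756, Rational(-5, 352)) = Rational(-2269695, 88)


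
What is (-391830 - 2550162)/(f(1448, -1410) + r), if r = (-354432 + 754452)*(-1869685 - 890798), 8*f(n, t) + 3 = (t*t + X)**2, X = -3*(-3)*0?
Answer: 7845312/1627148555761 ≈ 4.8215e-6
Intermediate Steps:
X = 0 (X = 9*0 = 0)
f(n, t) = -3/8 + t**4/8 (f(n, t) = -3/8 + (t*t + 0)**2/8 = -3/8 + (t**2 + 0)**2/8 = -3/8 + (t**2)**2/8 = -3/8 + t**4/8)
r = -1104248409660 (r = 400020*(-2760483) = -1104248409660)
(-391830 - 2550162)/(f(1448, -1410) + r) = (-391830 - 2550162)/((-3/8 + (1/8)*(-1410)**4) - 1104248409660) = -2941992/((-3/8 + (1/8)*3952541610000) - 1104248409660) = -2941992/((-3/8 + 494067701250) - 1104248409660) = -2941992/(3952541609997/8 - 1104248409660) = -2941992/(-4881445667283/8) = -2941992*(-8/4881445667283) = 7845312/1627148555761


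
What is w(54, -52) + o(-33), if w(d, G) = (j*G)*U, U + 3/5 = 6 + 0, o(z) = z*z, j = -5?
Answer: 2493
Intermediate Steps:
o(z) = z²
U = 27/5 (U = -⅗ + (6 + 0) = -⅗ + 6 = 27/5 ≈ 5.4000)
w(d, G) = -27*G (w(d, G) = -5*G*(27/5) = -27*G)
w(54, -52) + o(-33) = -27*(-52) + (-33)² = 1404 + 1089 = 2493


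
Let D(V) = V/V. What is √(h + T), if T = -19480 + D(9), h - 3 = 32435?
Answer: √12959 ≈ 113.84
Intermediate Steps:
h = 32438 (h = 3 + 32435 = 32438)
D(V) = 1
T = -19479 (T = -19480 + 1 = -19479)
√(h + T) = √(32438 - 19479) = √12959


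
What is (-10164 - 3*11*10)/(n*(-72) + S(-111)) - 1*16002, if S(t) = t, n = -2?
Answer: -16320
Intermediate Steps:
(-10164 - 3*11*10)/(n*(-72) + S(-111)) - 1*16002 = (-10164 - 3*11*10)/(-2*(-72) - 111) - 1*16002 = (-10164 - 33*10)/(144 - 111) - 16002 = (-10164 - 330)/33 - 16002 = -10494*1/33 - 16002 = -318 - 16002 = -16320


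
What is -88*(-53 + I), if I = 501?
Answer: -39424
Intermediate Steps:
-88*(-53 + I) = -88*(-53 + 501) = -88*448 = -39424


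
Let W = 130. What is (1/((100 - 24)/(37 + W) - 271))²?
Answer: 27889/2041322761 ≈ 1.3662e-5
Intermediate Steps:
(1/((100 - 24)/(37 + W) - 271))² = (1/((100 - 24)/(37 + 130) - 271))² = (1/(76/167 - 271))² = (1/(-45181/167))² = (-167/45181)² = 27889/2041322761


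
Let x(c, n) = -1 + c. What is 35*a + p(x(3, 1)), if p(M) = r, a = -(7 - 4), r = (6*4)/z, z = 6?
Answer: -101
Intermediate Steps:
r = 4 (r = (6*4)/6 = 24*(1/6) = 4)
a = -3 (a = -1*3 = -3)
p(M) = 4
35*a + p(x(3, 1)) = 35*(-3) + 4 = -105 + 4 = -101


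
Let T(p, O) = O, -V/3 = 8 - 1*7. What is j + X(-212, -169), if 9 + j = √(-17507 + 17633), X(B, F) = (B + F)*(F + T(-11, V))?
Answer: 65523 + 3*√14 ≈ 65534.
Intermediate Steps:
V = -3 (V = -3*(8 - 1*7) = -3*(8 - 7) = -3*1 = -3)
X(B, F) = (-3 + F)*(B + F) (X(B, F) = (B + F)*(F - 3) = (B + F)*(-3 + F) = (-3 + F)*(B + F))
j = -9 + 3*√14 (j = -9 + √(-17507 + 17633) = -9 + √126 = -9 + 3*√14 ≈ 2.2250)
j + X(-212, -169) = (-9 + 3*√14) + ((-169)² - 3*(-212) - 3*(-169) - 212*(-169)) = (-9 + 3*√14) + (28561 + 636 + 507 + 35828) = (-9 + 3*√14) + 65532 = 65523 + 3*√14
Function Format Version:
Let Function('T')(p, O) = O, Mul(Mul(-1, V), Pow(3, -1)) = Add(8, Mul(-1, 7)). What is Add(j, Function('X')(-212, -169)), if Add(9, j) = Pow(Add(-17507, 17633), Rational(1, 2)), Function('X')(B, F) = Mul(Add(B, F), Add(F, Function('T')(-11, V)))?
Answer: Add(65523, Mul(3, Pow(14, Rational(1, 2)))) ≈ 65534.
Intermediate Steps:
V = -3 (V = Mul(-3, Add(8, Mul(-1, 7))) = Mul(-3, Add(8, -7)) = Mul(-3, 1) = -3)
Function('X')(B, F) = Mul(Add(-3, F), Add(B, F)) (Function('X')(B, F) = Mul(Add(B, F), Add(F, -3)) = Mul(Add(B, F), Add(-3, F)) = Mul(Add(-3, F), Add(B, F)))
j = Add(-9, Mul(3, Pow(14, Rational(1, 2)))) (j = Add(-9, Pow(Add(-17507, 17633), Rational(1, 2))) = Add(-9, Pow(126, Rational(1, 2))) = Add(-9, Mul(3, Pow(14, Rational(1, 2)))) ≈ 2.2250)
Add(j, Function('X')(-212, -169)) = Add(Add(-9, Mul(3, Pow(14, Rational(1, 2)))), Add(Pow(-169, 2), Mul(-3, -212), Mul(-3, -169), Mul(-212, -169))) = Add(Add(-9, Mul(3, Pow(14, Rational(1, 2)))), Add(28561, 636, 507, 35828)) = Add(Add(-9, Mul(3, Pow(14, Rational(1, 2)))), 65532) = Add(65523, Mul(3, Pow(14, Rational(1, 2))))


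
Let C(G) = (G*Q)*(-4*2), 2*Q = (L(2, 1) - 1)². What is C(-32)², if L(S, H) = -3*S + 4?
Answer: 1327104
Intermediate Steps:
L(S, H) = 4 - 3*S
Q = 9/2 (Q = ((4 - 3*2) - 1)²/2 = ((4 - 6) - 1)²/2 = (-2 - 1)²/2 = (½)*(-3)² = (½)*9 = 9/2 ≈ 4.5000)
C(G) = -36*G (C(G) = (G*(9/2))*(-4*2) = (9*G/2)*(-8) = -36*G)
C(-32)² = (-36*(-32))² = 1152² = 1327104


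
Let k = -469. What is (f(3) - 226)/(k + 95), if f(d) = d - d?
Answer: 113/187 ≈ 0.60428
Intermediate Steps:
f(d) = 0
(f(3) - 226)/(k + 95) = (0 - 226)/(-469 + 95) = -226/(-374) = -226*(-1/374) = 113/187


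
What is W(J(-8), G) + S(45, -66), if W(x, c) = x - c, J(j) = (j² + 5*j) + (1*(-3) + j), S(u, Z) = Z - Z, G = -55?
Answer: 68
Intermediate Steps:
S(u, Z) = 0
J(j) = -3 + j² + 6*j (J(j) = (j² + 5*j) + (-3 + j) = -3 + j² + 6*j)
W(J(-8), G) + S(45, -66) = ((-3 + (-8)² + 6*(-8)) - 1*(-55)) + 0 = ((-3 + 64 - 48) + 55) + 0 = (13 + 55) + 0 = 68 + 0 = 68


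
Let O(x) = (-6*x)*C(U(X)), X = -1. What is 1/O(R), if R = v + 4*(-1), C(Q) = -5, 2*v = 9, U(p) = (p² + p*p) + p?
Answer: 1/15 ≈ 0.066667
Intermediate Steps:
U(p) = p + 2*p² (U(p) = (p² + p²) + p = 2*p² + p = p + 2*p²)
v = 9/2 (v = (½)*9 = 9/2 ≈ 4.5000)
R = ½ (R = 9/2 + 4*(-1) = 9/2 - 4 = ½ ≈ 0.50000)
O(x) = 30*x (O(x) = -6*x*(-5) = 30*x)
1/O(R) = 1/(30*(½)) = 1/15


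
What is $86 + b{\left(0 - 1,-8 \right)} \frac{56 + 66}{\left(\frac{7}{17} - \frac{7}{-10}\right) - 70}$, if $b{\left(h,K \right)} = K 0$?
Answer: $86$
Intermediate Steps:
$b{\left(h,K \right)} = 0$
$86 + b{\left(0 - 1,-8 \right)} \frac{56 + 66}{\left(\frac{7}{17} - \frac{7}{-10}\right) - 70} = 86 + 0 \frac{56 + 66}{\left(\frac{7}{17} - \frac{7}{-10}\right) - 70} = 86 + 0 \frac{122}{\left(7 \cdot \frac{1}{17} - - \frac{7}{10}\right) - 70} = 86 + 0 \frac{122}{\left(\frac{7}{17} + \frac{7}{10}\right) - 70} = 86 + 0 \frac{122}{\frac{189}{170} - 70} = 86 + 0 \frac{122}{- \frac{11711}{170}} = 86 + 0 \cdot 122 \left(- \frac{170}{11711}\right) = 86 + 0 \left(- \frac{20740}{11711}\right) = 86 + 0 = 86$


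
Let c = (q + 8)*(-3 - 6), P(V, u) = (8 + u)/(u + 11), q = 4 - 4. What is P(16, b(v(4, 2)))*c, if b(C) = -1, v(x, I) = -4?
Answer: -252/5 ≈ -50.400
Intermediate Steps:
q = 0
P(V, u) = (8 + u)/(11 + u)
c = -72 (c = (0 + 8)*(-3 - 6) = 8*(-9) = -72)
P(16, b(v(4, 2)))*c = ((8 - 1)/(11 - 1))*(-72) = (7/10)*(-72) = -252/5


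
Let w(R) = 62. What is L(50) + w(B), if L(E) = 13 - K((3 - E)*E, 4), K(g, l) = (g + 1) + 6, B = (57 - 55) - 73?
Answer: 2418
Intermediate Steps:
B = -71 (B = 2 - 73 = -71)
K(g, l) = 7 + g (K(g, l) = (1 + g) + 6 = 7 + g)
L(E) = 6 - E*(3 - E) (L(E) = 13 - (7 + (3 - E)*E) = 13 - (7 + E*(3 - E)) = 13 + (-7 - E*(3 - E)) = 6 - E*(3 - E))
L(50) + w(B) = (6 + 50*(-3 + 50)) + 62 = (6 + 50*47) + 62 = (6 + 2350) + 62 = 2356 + 62 = 2418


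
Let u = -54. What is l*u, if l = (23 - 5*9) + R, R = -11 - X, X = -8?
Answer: 1350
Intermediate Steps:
R = -3 (R = -11 - 1*(-8) = -11 + 8 = -3)
l = -25 (l = (23 - 5*9) - 3 = (23 - 45) - 3 = -22 - 3 = -25)
l*u = -25*(-54) = 1350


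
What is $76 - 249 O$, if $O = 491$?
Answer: $-122183$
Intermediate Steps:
$76 - 249 O = 76 - 122259 = -122183$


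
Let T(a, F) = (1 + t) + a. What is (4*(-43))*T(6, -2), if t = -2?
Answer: -860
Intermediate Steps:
T(a, F) = -1 + a (T(a, F) = (1 - 2) + a = -1 + a)
(4*(-43))*T(6, -2) = (4*(-43))*(-1 + 6) = -172*5 = -860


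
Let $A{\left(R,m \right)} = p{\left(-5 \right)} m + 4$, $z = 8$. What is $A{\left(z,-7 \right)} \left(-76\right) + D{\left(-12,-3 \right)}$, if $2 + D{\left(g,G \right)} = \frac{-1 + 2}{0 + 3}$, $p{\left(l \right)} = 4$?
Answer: $\frac{5467}{3} \approx 1822.3$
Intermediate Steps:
$D{\left(g,G \right)} = - \frac{5}{3}$ ($D{\left(g,G \right)} = -2 + \frac{-1 + 2}{0 + 3} = -2 + 1 \cdot \frac{1}{3} = -2 + \frac{1}{3} = - \frac{5}{3}$)
$A{\left(R,m \right)} = 4 + 4 m$ ($A{\left(R,m \right)} = 4 m + 4 = 4 + 4 m$)
$A{\left(z,-7 \right)} \left(-76\right) + D{\left(-12,-3 \right)} = \left(4 + 4 \left(-7\right)\right) \left(-76\right) - \frac{5}{3} = \left(4 - 28\right) \left(-76\right) - \frac{5}{3} = \left(-24\right) \left(-76\right) - \frac{5}{3} = 1824 - \frac{5}{3} = \frac{5467}{3}$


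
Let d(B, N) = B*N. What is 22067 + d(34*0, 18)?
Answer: 22067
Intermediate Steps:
22067 + d(34*0, 18) = 22067 + (34*0)*18 = 22067 + 0*18 = 22067 + 0 = 22067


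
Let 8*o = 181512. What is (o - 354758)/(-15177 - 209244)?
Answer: 332069/224421 ≈ 1.4797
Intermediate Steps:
o = 22689 (o = (1/8)*181512 = 22689)
(o - 354758)/(-15177 - 209244) = (22689 - 354758)/(-15177 - 209244) = -332069/(-224421) = -332069*(-1/224421) = 332069/224421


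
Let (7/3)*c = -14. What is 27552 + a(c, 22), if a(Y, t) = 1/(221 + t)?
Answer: 6695137/243 ≈ 27552.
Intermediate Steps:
c = -6 (c = (3/7)*(-14) = -6)
27552 + a(c, 22) = 27552 + 1/(221 + 22) = 27552 + 1/243 = 6695137/243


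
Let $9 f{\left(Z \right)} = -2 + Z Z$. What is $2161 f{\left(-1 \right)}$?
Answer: $- \frac{2161}{9} \approx -240.11$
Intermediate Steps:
$f{\left(Z \right)} = - \frac{2}{9} + \frac{Z^{2}}{9}$ ($f{\left(Z \right)} = \frac{-2 + Z Z}{9} = \frac{-2 + Z^{2}}{9} = - \frac{2}{9} + \frac{Z^{2}}{9}$)
$2161 f{\left(-1 \right)} = 2161 \left(- \frac{2}{9} + \frac{\left(-1\right)^{2}}{9}\right) = 2161 \left(- \frac{2}{9} + \frac{1}{9} \cdot 1\right) = 2161 \left(- \frac{2}{9} + \frac{1}{9}\right) = 2161 \left(- \frac{1}{9}\right) = - \frac{2161}{9}$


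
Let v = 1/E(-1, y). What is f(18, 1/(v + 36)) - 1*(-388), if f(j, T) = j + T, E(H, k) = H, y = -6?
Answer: 14211/35 ≈ 406.03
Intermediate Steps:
v = -1 (v = 1/(-1) = -1)
f(j, T) = T + j
f(18, 1/(v + 36)) - 1*(-388) = (1/(-1 + 36) + 18) - 1*(-388) = (1/35 + 18) + 388 = 631/35 + 388 = 14211/35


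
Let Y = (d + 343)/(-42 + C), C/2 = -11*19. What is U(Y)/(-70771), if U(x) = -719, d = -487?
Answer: 719/70771 ≈ 0.010160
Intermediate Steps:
C = -418 (C = 2*(-11*19) = 2*(-209) = -418)
Y = 36/115 (Y = (-487 + 343)/(-42 - 418) = -144/(-460) = -144*(-1/460) = 36/115 ≈ 0.31304)
U(Y)/(-70771) = -719/(-70771) = -719*(-1/70771) = 719/70771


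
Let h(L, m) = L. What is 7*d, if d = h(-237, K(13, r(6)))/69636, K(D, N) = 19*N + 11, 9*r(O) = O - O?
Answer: -79/3316 ≈ -0.023824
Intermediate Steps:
r(O) = 0 (r(O) = (O - O)/9 = (1/9)*0 = 0)
K(D, N) = 11 + 19*N
d = -79/23212 (d = -237/69636 = -237*1/69636 = -79/23212 ≈ -0.0034034)
7*d = 7*(-79/23212) = -79/3316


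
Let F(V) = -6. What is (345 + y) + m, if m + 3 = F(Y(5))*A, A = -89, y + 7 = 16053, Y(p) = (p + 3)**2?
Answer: 16922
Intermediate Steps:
Y(p) = (3 + p)**2
y = 16046 (y = -7 + 16053 = 16046)
m = 531 (m = -3 - 6*(-89) = -3 + 534 = 531)
(345 + y) + m = (345 + 16046) + 531 = 16391 + 531 = 16922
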